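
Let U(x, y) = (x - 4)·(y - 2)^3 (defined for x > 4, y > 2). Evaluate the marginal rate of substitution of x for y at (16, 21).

MRS = 19/36

MU_x = (y−2)^3, MU_y = 3·(x−4)·(y−2)^2.
MRS = (1/3)·(y−2)/(x−4).
At (16, 21): MRS = 19/36.
The indifference curve has slope −19/36 at this bundle.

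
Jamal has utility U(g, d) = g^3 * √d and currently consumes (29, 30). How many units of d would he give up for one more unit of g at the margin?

MRS = 180/29

MU_g = 3·g^2·√d and MU_d = 0.5·g^3·d^(-0.5).
MRS = MU_g/MU_d = (6)·d/g.
At (29, 30): MRS = 180/29.
That is, one extra unit of g is worth 180/29 units of d at the margin.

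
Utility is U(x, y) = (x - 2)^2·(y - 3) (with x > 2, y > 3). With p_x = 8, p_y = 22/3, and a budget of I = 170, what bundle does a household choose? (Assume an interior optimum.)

x* = 13, y* = 9

MU_x = 2·(x−2)·(y−3), MU_y = (x−2)^2.
MRS = (2/1)·(y−3)/(x−2).
Tangency: set MRS = p_x/p_y = 8/(22/3) = 12/11.
So (2/1)·(y − 3)/(x − 2) = 12/11, i.e. (y − 3) = (6/11)·(x − 2).
Rewrite the budget in excess-of-subsistence terms: 8·(x − 2) + (22/3)·(y − 3) = 170 − 8·2 − (22/3)·3 = 132.
Substituting, 12·(x − 2) = 132, so x − 2 = 11 and x* = 13.
Then y − 3 = (6/11)·11 = 6, so y* = 9.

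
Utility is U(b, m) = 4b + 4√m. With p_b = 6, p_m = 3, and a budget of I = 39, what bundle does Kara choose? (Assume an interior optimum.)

b* = 6, m* = 1

MU_b = 4, MU_m = 4/(2√m).
MRS = 4 ÷ (4/(2√m)).
Tangency: set MRS = p_b/p_m = 6/3 = 2.
MRS depends only on m: 2·√m = 2 ⇒ √m = 2/2 = 1 ⇒ m* = 1.
From the budget, 6·b = 39 − 3·1 = 36, so b* = 6.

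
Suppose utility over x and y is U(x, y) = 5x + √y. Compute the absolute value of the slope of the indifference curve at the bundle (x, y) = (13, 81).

MU_x = 5, MU_y = 1/(2√y).
MRS = 5 ÷ (1/(2√y)).
At (13, 81): MRS = 90.
That is, one extra unit of x is worth 90 units of y at the margin.

MRS = 90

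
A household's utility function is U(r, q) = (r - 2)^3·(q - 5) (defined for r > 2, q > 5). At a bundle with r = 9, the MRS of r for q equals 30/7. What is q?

MU_r = 3·(r−2)^2·(q−5), MU_q = (r−2)^3.
MRS = (3/1)·(q−5)/(r−2).
Substitute r = 9: MRS = (q − 5)/(7/3). Setting this equal to 30/7 gives q − 5 = (30/7)·(7/3) = 10, so q = 15.

q = 15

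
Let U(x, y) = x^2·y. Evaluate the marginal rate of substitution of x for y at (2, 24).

MRS = 24

MU_x = 2·x·y and MU_y = x^2.
MRS = MU_x/MU_y = (2/1)·y/x.
At (2, 24): MRS = 24.
So at (2, 24) the consumer would give up 24 units of y for one more unit of x.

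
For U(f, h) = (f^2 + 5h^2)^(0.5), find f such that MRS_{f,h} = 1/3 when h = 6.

For CES with ρ = 2, MRS = (1/5)·(h/f)^(-1).
Setting (1/5)·(6/f)^(-1) = 1/3 gives (6/f)^(-1) = 5/3, so 6/f = 0.6 and f = 10.

f = 10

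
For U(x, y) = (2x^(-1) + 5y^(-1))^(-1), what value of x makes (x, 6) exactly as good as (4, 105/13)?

U depends on (x, y) only through S = 2x^(-1) + 5y^(-1), so equal utility means equal S. At (4, 105/13): S = 47/42.
With y = 6: 5·6^(-1) = 5/6, so 2x^(-1) = 47/42 − 5/6 = 2/7, i.e. x^(-1) = 1/7.
Hence x = 1/(1/7) = 7.
Check: U(7, 6) = 0.8936.

x = 7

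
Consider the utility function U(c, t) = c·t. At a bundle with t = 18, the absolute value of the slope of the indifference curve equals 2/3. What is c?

MU_c = t and MU_t = c.
MRS = MU_c/MU_t = t/c.
Substitute t = 18: MRS = 18/c. Setting 18/c = 2/3 gives c = 18/(2/3) = 27.

c = 27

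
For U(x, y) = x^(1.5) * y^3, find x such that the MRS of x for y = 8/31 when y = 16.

MU_x = 1.5·√x·y^3 and MU_y = 3·x^(1.5)·y^2.
MRS = MU_x/MU_y = (0.5)·y/x.
Substitute y = 16: MRS = 8/x. Setting 8/x = 8/31 gives x = 8/(8/31) = 31.

x = 31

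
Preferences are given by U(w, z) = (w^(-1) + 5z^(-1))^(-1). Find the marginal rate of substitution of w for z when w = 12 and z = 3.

MRS = 1/80

For CES with ρ = -1, MRS = (1/5)·(z/w)^2.
At (12, 3): MRS = 1/80.
So at (12, 3) the consumer would give up 1/80 units of z for one more unit of w.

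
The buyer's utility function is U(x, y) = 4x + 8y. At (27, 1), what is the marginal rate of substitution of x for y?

MU_x = 4, MU_y = 8, so MRS = 4/8 = 0.5 at every bundle.
At (27, 1): MRS = 0.5.
So at (27, 1) the consumer would give up 0.5 units of y for one more unit of x.

MRS = 0.5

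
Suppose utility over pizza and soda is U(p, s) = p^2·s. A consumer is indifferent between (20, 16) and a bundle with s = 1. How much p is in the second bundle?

U(20, 16) = 6400.
Set U(p, 1) = 6400 and solve.
With s = 1: p^2 = 6400/1 = 6400; taking the square root, p = 80.
Check: U(80, 1) = 6400.

p = 80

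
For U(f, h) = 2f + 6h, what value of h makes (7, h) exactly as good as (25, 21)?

h = 27

U(25, 21) = 176.
Set U(7, h) = 176 and solve.
2·7 + 6h = 176 ⇒ 6h = 162 ⇒ h = 27.
Check: U(7, 27) = 176.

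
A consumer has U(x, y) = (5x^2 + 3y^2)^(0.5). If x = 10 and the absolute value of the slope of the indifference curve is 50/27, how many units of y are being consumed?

For CES with ρ = 2, MRS = (5/3)·(y/x)^(-1).
Setting (5/3)·(y/10)^(-1) = 50/27 gives (y/10)^(-1) = 10/9, so y/10 = 0.9 and y = 9.

y = 9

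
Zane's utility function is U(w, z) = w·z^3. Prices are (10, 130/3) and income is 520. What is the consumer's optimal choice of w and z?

w* = 13, z* = 9

MU_w = z^3 and MU_z = 3·w·z^2.
MRS = MU_w/MU_z = (1/3)·z/w.
Tangency: set MRS = p_w/p_z = 10/(130/3) = 3/13.
So (1/3)·z/w = 3/13, i.e. z = (9/13)·w.
Substitute into the budget 10·w + (130/3)·z = 520: 40·w = 520, so w* = 13.
Then z* = (9/13)·13 = 9.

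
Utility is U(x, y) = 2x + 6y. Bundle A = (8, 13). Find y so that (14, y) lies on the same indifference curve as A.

y = 11

U(8, 13) = 94.
Set U(14, y) = 94 and solve.
2·14 + 6y = 94 ⇒ 6y = 66 ⇒ y = 11.
Check: U(14, 11) = 94.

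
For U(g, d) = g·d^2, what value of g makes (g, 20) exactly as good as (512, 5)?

U(512, 5) = 12800.
Set U(g, 20) = 12800 and solve.
With d = 20: 20^2 = 400, so g = 12800/400 = 32.
Check: U(32, 20) = 12800.

g = 32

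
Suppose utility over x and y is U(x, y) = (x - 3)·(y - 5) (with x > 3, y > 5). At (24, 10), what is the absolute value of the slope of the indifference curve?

MRS = 5/21

MU_x = (y−5), MU_y = (x−3).
MRS = (y−5)/(x−3).
At (24, 10): MRS = 5/21.
So at (24, 10) the consumer would give up 5/21 units of y for one more unit of x.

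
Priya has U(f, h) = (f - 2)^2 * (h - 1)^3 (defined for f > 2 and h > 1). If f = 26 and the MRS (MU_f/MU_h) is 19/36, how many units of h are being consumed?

MU_f = 2·(f−2)·(h−1)^3, MU_h = 3·(f−2)^2·(h−1)^2.
MRS = (2/3)·(h−1)/(f−2).
Substitute f = 26: MRS = (h − 1)/36. Setting this equal to 19/36 gives h − 1 = (19/36)·36 = 19, so h = 20.

h = 20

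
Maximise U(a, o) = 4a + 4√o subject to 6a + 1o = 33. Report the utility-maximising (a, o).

a* = 4, o* = 9

MU_a = 4, MU_o = 4/(2√o).
MRS = 4 ÷ (4/(2√o)).
Tangency: set MRS = p_a/p_o = 6/1 = 6.
MRS depends only on o: 2·√o = 6 ⇒ √o = 6/2 = 3 ⇒ o* = 9.
From the budget, 6·a = 33 − 1·9 = 24, so a* = 4.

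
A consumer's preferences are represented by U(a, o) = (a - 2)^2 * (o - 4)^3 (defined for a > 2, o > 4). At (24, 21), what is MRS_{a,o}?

MU_a = 2·(a−2)·(o−4)^3, MU_o = 3·(a−2)^2·(o−4)^2.
MRS = (2/3)·(o−4)/(a−2).
At (24, 21): MRS = 17/33.
That is, one extra unit of a is worth 17/33 units of o at the margin.

MRS = 17/33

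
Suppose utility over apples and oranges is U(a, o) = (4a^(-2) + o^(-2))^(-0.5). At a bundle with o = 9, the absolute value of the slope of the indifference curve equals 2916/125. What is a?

a = 5

For CES with ρ = -2, MRS = (4/1)·(o/a)^3.
Setting (4/1)·(9/a)^3 = 2916/125 gives (9/a)^3 = 729/125, so 9/a = 1.8 and a = 5.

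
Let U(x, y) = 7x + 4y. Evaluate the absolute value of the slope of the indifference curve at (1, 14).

MU_x = 7, MU_y = 4, so MRS = 7/4 = 1.75 at every bundle.
At (1, 14): MRS = 1.75.
The indifference curve has slope −1.75 at this bundle.

MRS = 1.75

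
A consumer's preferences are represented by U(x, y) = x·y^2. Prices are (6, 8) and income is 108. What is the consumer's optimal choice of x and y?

x* = 6, y* = 9

MU_x = y^2 and MU_y = 2·x·y.
MRS = MU_x/MU_y = (1/2)·y/x.
Tangency: set MRS = p_x/p_y = 6/8 = 0.75.
So (1/2)·y/x = 0.75, i.e. y = 1.5·x.
Substitute into the budget 6·x + 8·y = 108: 18·x = 108, so x* = 6.
Then y* = 1.5·6 = 9.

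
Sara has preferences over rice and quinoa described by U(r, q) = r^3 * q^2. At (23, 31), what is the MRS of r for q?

MU_r = 3·r^2·q^2 and MU_q = 2·r^3·q.
MRS = MU_r/MU_q = (3/2)·q/r.
At (23, 31): MRS = 93/46.
The indifference curve has slope −93/46 at this bundle.

MRS = 93/46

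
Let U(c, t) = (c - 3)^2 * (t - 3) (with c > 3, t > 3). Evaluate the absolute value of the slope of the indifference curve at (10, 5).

MU_c = 2·(c−3)·(t−3), MU_t = (c−3)^2.
MRS = (2/1)·(t−3)/(c−3).
At (10, 5): MRS = 4/7.
That is, one extra unit of c is worth 4/7 units of t at the margin.

MRS = 4/7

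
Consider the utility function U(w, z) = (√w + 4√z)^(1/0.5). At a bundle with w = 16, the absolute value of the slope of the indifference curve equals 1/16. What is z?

For CES with ρ = 0.5, MRS = (1/4)·√(z/w).
Setting (1/4)·√(z/16) = 1/16 gives √(z/16) = 0.25, so z/16 = 1/16 and z = 1.

z = 1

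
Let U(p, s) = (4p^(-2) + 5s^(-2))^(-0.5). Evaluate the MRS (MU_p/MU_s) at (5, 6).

MRS = 864/625

For CES with ρ = -2, MRS = (4/5)·(s/p)^3.
At (5, 6): MRS = 864/625.
The indifference curve has slope −864/625 at this bundle.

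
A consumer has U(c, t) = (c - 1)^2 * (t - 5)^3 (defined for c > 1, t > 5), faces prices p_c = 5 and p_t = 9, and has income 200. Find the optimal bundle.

c* = 13, t* = 15

MU_c = 2·(c−1)·(t−5)^3, MU_t = 3·(c−1)^2·(t−5)^2.
MRS = (2/3)·(t−5)/(c−1).
Tangency: set MRS = p_c/p_t = 5/9.
So (2/3)·(t − 5)/(c − 1) = 5/9, i.e. (t − 5) = (5/6)·(c − 1).
Rewrite the budget in excess-of-subsistence terms: 5·(c − 1) + 9·(t − 5) = 200 − 5·1 − 9·5 = 150.
Substituting, 12.5·(c − 1) = 150, so c − 1 = 12 and c* = 13.
Then t − 5 = (5/6)·12 = 10, so t* = 15.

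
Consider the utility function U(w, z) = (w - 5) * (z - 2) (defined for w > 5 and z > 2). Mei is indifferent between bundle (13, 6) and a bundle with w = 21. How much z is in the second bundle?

z = 4

U(13, 6) = 32.
Set U(21, z) = 32 and solve.
With w = 21: (21 − 5) = 16, so (z − 2) = 32/16 = 2.
So z = 2 + 2 = 4.
Check: U(21, 4) = 32.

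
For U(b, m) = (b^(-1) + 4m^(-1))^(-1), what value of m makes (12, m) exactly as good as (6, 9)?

m = 144/19

U depends on (b, m) only through S = b^(-1) + 4m^(-1), so equal utility means equal S. At (6, 9): S = 11/18.
With b = 12: 12^(-1) = 1/12, so 4m^(-1) = 11/18 − 1/12 = 19/36, i.e. m^(-1) = 19/144.
Hence m = 1/(19/144) = 144/19.
Check: U(12, 144/19) = 1.6364.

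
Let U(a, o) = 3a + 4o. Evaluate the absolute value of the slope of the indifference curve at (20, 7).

MU_a = 3, MU_o = 4, so MRS = 3/4 = 0.75 at every bundle.
At (20, 7): MRS = 0.75.
So at (20, 7) the consumer would give up 0.75 units of o for one more unit of a.

MRS = 0.75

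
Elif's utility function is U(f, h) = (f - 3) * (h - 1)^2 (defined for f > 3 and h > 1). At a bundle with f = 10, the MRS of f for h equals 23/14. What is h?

MU_f = (h−1)^2, MU_h = 2·(f−3)·(h−1).
MRS = (1/2)·(h−1)/(f−3).
Substitute f = 10: MRS = (h − 1)/14. Setting this equal to 23/14 gives h − 1 = (23/14)·14 = 23, so h = 24.

h = 24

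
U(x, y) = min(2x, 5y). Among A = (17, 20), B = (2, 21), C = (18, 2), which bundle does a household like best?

Bundle A

Evaluate utility at each bundle:
U(A) = 34.
U(B) = 4.
U(C) = 10.
Highest utility is A, so A ≻ C ≻ B.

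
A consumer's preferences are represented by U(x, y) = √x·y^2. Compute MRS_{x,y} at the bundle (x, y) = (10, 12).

MU_x = 0.5·x^(-0.5)·y^2 and MU_y = 2·√x·y.
MRS = MU_x/MU_y = (0.25)·y/x.
At (10, 12): MRS = 0.3.
So at (10, 12) the consumer would give up 0.3 units of y for one more unit of x.

MRS = 0.3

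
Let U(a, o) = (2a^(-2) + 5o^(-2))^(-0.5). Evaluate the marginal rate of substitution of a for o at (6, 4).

MRS = 16/135

For CES with ρ = -2, MRS = (2/5)·(o/a)^3.
At (6, 4): MRS = 16/135.
So at (6, 4) the consumer would give up 16/135 units of o for one more unit of a.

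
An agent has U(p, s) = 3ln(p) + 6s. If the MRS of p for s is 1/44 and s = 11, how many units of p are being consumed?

MU_p = 3/p, MU_s = 6.
MRS = 3/p ÷ 6.
MRS depends only on p: 0.5/p = 1/44 ⇒ p = 0.5/(1/44) = 22.

p = 22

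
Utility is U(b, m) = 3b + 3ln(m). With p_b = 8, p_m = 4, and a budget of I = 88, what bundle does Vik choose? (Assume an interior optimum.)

b* = 10, m* = 2

MU_b = 3, MU_m = 3/m.
MRS = 3 ÷ (3/m).
Tangency: set MRS = p_b/p_m = 8/4 = 2.
MRS depends only on m: m = 2 ⇒ m* = 2.
From the budget, 8·b = 88 − 4·2 = 80, so b* = 10.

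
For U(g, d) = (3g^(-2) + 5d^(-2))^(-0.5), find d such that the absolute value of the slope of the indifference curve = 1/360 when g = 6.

For CES with ρ = -2, MRS = (3/5)·(d/g)^3.
Setting (3/5)·(d/6)^3 = 1/360 gives (d/6)^3 = 1/216, so d/6 = 1/6 and d = 1.

d = 1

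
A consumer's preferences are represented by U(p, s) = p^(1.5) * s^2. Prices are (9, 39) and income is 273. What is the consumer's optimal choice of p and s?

MU_p = 1.5·√p·s^2 and MU_s = 2·p^(1.5)·s.
MRS = MU_p/MU_s = (0.75)·s/p.
Tangency: set MRS = p_p/p_s = 9/39 = 3/13.
So (0.75)·s/p = 3/13, i.e. s = (4/13)·p.
Substitute into the budget 9·p + 39·s = 273: 21·p = 273, so p* = 13.
Then s* = (4/13)·13 = 4.

p* = 13, s* = 4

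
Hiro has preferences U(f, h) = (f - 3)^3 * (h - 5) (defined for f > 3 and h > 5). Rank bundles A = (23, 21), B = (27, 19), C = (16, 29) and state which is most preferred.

Bundle B

Evaluate utility at each bundle:
U(A) = 128000.
U(B) = 193536.
U(C) = 52728.
Highest utility is B, so B ≻ A ≻ C.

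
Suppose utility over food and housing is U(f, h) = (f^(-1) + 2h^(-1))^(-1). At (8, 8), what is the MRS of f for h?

MRS = 0.5

For CES with ρ = -1, MRS = (1/2)·(h/f)^2.
At (8, 8): MRS = 0.5.
The indifference curve has slope −0.5 at this bundle.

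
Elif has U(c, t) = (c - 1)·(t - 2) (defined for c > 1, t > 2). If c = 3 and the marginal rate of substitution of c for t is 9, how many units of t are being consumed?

t = 20

MU_c = (t−2), MU_t = (c−1).
MRS = (t−2)/(c−1).
Substitute c = 3: MRS = (t − 2)/2. Setting this equal to 9 gives t − 2 = 9·2 = 18, so t = 20.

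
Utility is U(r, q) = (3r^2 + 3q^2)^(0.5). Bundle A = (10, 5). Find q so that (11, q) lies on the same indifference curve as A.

U depends on (r, q) only through S = 3r^2 + 3q^2, so equal utility means equal S. At (10, 5): S = 375.
With r = 11: 3·11^2 = 363, so 3q^2 = 375 − 363 = 12, i.e. q^2 = 4.
Hence q = √4 = 2.
Check: U(11, 2) = 19.3649.

q = 2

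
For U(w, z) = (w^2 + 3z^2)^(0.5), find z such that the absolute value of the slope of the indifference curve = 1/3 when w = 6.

z = 6

For CES with ρ = 2, MRS = (1/3)·(z/w)^(-1).
Setting (1/3)·(z/6)^(-1) = 1/3 gives (z/6)^(-1) = 1, so z/6 = 1 and z = 6.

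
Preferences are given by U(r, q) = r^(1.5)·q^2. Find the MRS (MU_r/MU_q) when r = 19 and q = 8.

MU_r = 1.5·√r·q^2 and MU_q = 2·r^(1.5)·q.
MRS = MU_r/MU_q = (0.75)·q/r.
At (19, 8): MRS = 6/19.
That is, one extra unit of r is worth 6/19 units of q at the margin.

MRS = 6/19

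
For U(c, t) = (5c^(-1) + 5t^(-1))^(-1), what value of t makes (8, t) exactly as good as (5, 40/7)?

U depends on (c, t) only through S = 5c^(-1) + 5t^(-1), so equal utility means equal S. At (5, 40/7): S = 1.875.
With c = 8: 5·8^(-1) = 0.625, so 5t^(-1) = 1.875 − 0.625 = 1.25, i.e. t^(-1) = 0.25.
Hence t = 1/0.25 = 4.
Check: U(8, 4) = 0.5333.

t = 4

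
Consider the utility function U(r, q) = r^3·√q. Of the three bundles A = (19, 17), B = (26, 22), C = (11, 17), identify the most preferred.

Bundle B

Evaluate utility at each bundle:
U(A) = 28280.381.
U(B) = 82438.747.
U(C) = 5487.854.
Highest utility is B, so B ≻ A ≻ C.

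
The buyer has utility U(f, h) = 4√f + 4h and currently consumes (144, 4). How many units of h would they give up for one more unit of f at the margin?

MU_f = 4/(2√f), MU_h = 4.
MRS = 4/(2√f) ÷ 4.
At (144, 4): MRS = 1/24.
That is, one extra unit of f is worth 1/24 units of h at the margin.

MRS = 1/24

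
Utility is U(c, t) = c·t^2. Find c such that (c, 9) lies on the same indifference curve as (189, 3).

c = 21

U(189, 3) = 1701.
Set U(c, 9) = 1701 and solve.
With t = 9: 9^2 = 81, so c = 1701/81 = 21.
Check: U(21, 9) = 1701.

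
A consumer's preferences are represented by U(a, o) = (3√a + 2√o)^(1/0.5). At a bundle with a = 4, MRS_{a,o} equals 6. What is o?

o = 64

For CES with ρ = 0.5, MRS = (3/2)·√(o/a).
Setting (3/2)·√(o/4) = 6 gives √(o/4) = 4, so o/4 = 16 and o = 64.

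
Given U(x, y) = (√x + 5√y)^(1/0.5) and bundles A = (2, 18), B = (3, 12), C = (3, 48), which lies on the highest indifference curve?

Evaluate utility at each bundle:
U(A) = 512.000.
U(B) = 363.000.
U(C) = 1323.000.
Highest utility is C, so C ≻ A ≻ B.

Bundle C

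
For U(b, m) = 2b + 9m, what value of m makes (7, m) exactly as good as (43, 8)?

m = 16

U(43, 8) = 158.
Set U(7, m) = 158 and solve.
2·7 + 9m = 158 ⇒ 9m = 144 ⇒ m = 16.
Check: U(7, 16) = 158.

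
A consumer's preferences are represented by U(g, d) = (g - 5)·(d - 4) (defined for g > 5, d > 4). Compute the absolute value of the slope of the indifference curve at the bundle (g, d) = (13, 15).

MU_g = (d−4), MU_d = (g−5).
MRS = (d−4)/(g−5).
At (13, 15): MRS = 1.375.
So at (13, 15) the consumer would give up 1.375 units of d for one more unit of g.

MRS = 1.375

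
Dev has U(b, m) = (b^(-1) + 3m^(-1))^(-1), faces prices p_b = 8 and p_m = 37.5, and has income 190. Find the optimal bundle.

b* = 5, m* = 4

For CES with ρ = -1, MRS = (1/3)·(m/b)^2.
Tangency: set MRS = p_b/p_m = 8/37.5 = 16/75.
So (m/b)^2 = 16/25; taking the square root, m/b = 0.8, i.e. m = 0.8·b.
Substitute into the budget 8·b + 37.5·m = 190: 38·b = 190, so b* = 5 and m* = 0.8·5 = 4.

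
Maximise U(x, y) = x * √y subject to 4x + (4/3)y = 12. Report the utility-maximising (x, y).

MU_x = √y and MU_y = 0.5·x·y^(-0.5).
MRS = MU_x/MU_y = (2)·y/x.
Tangency: set MRS = p_x/p_y = 4/(4/3) = 3.
So (2)·y/x = 3, i.e. y = 1.5·x.
Substitute into the budget 4·x + (4/3)·y = 12: 6·x = 12, so x* = 2.
Then y* = 1.5·2 = 3.

x* = 2, y* = 3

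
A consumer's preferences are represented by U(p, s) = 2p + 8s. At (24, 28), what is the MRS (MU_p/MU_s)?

MU_p = 2, MU_s = 8, so MRS = 2/8 = 0.25 at every bundle.
At (24, 28): MRS = 0.25.
So at (24, 28) the consumer would give up 0.25 units of s for one more unit of p.

MRS = 0.25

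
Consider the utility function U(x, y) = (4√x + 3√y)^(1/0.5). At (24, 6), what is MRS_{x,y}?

For CES with ρ = 0.5, MRS = (4/3)·√(y/x).
At (24, 6): MRS = 2/3.
That is, one extra unit of x is worth 2/3 units of y at the margin.

MRS = 2/3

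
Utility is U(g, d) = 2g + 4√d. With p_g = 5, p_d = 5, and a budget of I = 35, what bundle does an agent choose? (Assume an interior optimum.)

g* = 6, d* = 1

MU_g = 2, MU_d = 4/(2√d).
MRS = 2 ÷ (4/(2√d)).
Tangency: set MRS = p_g/p_d = 5/5 = 1.
MRS depends only on d: √d = 1 ⇒ √d = 1 ⇒ d* = 1.
From the budget, 5·g = 35 − 5·1 = 30, so g* = 6.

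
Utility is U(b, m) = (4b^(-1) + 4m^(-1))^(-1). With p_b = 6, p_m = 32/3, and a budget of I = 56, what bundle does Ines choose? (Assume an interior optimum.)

b* = 4, m* = 3

For CES with ρ = -1, MRS = (m/b)^2.
Tangency: set MRS = p_b/p_m = 6/(32/3) = 9/16.
So (m/b)^2 = 9/16; taking the square root, m/b = 0.75, i.e. m = 0.75·b.
Substitute into the budget 6·b + (32/3)·m = 56: 14·b = 56, so b* = 4 and m* = 0.75·4 = 3.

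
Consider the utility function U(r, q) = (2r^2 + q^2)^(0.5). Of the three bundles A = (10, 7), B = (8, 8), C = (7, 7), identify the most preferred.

Evaluate utility at each bundle:
U(A) = 15.780.
U(B) = 13.856.
U(C) = 12.124.
Highest utility is A, so A ≻ B ≻ C.

Bundle A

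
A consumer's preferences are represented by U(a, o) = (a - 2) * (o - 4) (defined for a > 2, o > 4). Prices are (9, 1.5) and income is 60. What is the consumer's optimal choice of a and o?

a* = 4, o* = 16

MU_a = (o−4), MU_o = (a−2).
MRS = (o−4)/(a−2).
Tangency: set MRS = p_a/p_o = 9/1.5 = 6.
So (o − 4)/(a − 2) = 6, i.e. (o − 4) = 6·(a − 2).
Rewrite the budget in excess-of-subsistence terms: 9·(a − 2) + 1.5·(o − 4) = 60 − 9·2 − 1.5·4 = 36.
Substituting, 18·(a − 2) = 36, so a − 2 = 2 and a* = 4.
Then o − 4 = 6·2 = 12, so o* = 16.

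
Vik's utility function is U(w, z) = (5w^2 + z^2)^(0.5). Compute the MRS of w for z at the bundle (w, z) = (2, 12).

MRS = 5/6

For CES with ρ = 2, MRS = (5/1)·(z/w)^(-1).
At (2, 12): MRS = 5/6.
So at (2, 12) the consumer would give up 5/6 units of z for one more unit of w.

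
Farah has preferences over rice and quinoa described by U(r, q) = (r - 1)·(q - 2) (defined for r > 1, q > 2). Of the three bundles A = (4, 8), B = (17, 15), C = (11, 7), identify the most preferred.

Bundle B

Evaluate utility at each bundle:
U(A) = 18.
U(B) = 208.
U(C) = 50.
Highest utility is B, so B ≻ C ≻ A.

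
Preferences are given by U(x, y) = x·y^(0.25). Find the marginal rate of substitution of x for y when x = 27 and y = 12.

MRS = 16/9

MU_x = y^(0.25) and MU_y = 0.25·x·y^(-0.75).
MRS = MU_x/MU_y = (4)·y/x.
At (27, 12): MRS = 16/9.
That is, one extra unit of x is worth 16/9 units of y at the margin.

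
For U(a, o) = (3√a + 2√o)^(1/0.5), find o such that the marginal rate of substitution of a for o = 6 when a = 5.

o = 80

For CES with ρ = 0.5, MRS = (3/2)·√(o/a).
Setting (3/2)·√(o/5) = 6 gives √(o/5) = 4, so o/5 = 16 and o = 80.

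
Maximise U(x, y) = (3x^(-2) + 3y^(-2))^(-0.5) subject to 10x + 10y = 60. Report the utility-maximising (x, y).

x* = 3, y* = 3

For CES with ρ = -2, MRS = (y/x)^3.
Tangency: set MRS = p_x/p_y = 10/10 = 1.
So (y/x)^3 = 1; taking the cube root, y/x = 1, i.e. y = x.
Substitute into the budget 10·x + 10·y = 60: 20·x = 60, so x* = 3 and y* = 3.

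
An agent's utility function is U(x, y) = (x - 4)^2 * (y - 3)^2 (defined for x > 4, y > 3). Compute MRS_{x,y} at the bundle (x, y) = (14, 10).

MRS = 0.7

MU_x = 2·(x−4)·(y−3)^2, MU_y = 2·(x−4)^2·(y−3).
MRS = (y−3)/(x−4).
At (14, 10): MRS = 0.7.
So at (14, 10) the consumer would give up 0.7 units of y for one more unit of x.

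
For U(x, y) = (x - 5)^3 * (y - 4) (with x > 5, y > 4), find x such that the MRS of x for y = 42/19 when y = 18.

x = 24

MU_x = 3·(x−5)^2·(y−4), MU_y = (x−5)^3.
MRS = (3/1)·(y−4)/(x−5).
Substitute y = 18: MRS = 42/(x − 5). Setting this equal to 42/19 gives x − 5 = 42/(42/19) = 19, so x = 24.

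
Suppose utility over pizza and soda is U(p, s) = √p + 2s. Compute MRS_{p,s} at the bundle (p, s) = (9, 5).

MU_p = 1/(2√p), MU_s = 2.
MRS = 1/(2√p) ÷ 2.
At (9, 5): MRS = 1/12.
The indifference curve has slope −1/12 at this bundle.

MRS = 1/12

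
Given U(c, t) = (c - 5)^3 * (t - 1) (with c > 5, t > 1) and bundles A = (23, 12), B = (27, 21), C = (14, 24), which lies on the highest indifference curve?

Evaluate utility at each bundle:
U(A) = 64152.
U(B) = 212960.
U(C) = 16767.
Highest utility is B, so B ≻ A ≻ C.

Bundle B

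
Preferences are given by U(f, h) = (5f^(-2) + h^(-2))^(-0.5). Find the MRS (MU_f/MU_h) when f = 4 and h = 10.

MRS = 78.125

For CES with ρ = -2, MRS = (5/1)·(h/f)^3.
At (4, 10): MRS = 78.125.
That is, one extra unit of f is worth 78.125 units of h at the margin.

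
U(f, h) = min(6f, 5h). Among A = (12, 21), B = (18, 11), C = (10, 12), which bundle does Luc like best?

Evaluate utility at each bundle:
U(A) = 72.
U(B) = 55.
U(C) = 60.
Highest utility is A, so A ≻ C ≻ B.

Bundle A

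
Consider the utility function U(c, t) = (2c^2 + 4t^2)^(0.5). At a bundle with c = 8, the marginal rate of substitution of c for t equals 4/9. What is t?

t = 9

For CES with ρ = 2, MRS = (2/4)·(t/c)^(-1).
Setting (2/4)·(t/8)^(-1) = 4/9 gives (t/8)^(-1) = 8/9, so t/8 = 1.125 and t = 9.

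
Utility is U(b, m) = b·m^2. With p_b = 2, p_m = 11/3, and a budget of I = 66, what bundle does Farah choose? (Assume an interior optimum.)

MU_b = m^2 and MU_m = 2·b·m.
MRS = MU_b/MU_m = (1/2)·m/b.
Tangency: set MRS = p_b/p_m = 2/(11/3) = 6/11.
So (1/2)·m/b = 6/11, i.e. m = (12/11)·b.
Substitute into the budget 2·b + (11/3)·m = 66: 6·b = 66, so b* = 11.
Then m* = (12/11)·11 = 12.

b* = 11, m* = 12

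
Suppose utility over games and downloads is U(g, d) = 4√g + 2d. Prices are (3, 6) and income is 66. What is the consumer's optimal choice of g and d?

g* = 4, d* = 9

MU_g = 4/(2√g), MU_d = 2.
MRS = 4/(2√g) ÷ 2.
Tangency: set MRS = p_g/p_d = 3/6 = 0.5.
MRS depends only on g: 1/√g = 0.5 ⇒ √g = 1/0.5 = 2 ⇒ g* = 4.
From the budget, 6·d = 66 − 3·4 = 54, so d* = 9.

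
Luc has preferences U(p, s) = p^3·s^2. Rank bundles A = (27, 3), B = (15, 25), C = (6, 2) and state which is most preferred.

Evaluate utility at each bundle:
U(A) = 177147.
U(B) = 2109375.
U(C) = 864.
Highest utility is B, so B ≻ A ≻ C.

Bundle B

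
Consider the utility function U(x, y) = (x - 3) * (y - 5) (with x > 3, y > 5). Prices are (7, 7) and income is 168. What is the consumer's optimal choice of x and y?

MU_x = (y−5), MU_y = (x−3).
MRS = (y−5)/(x−3).
Tangency: set MRS = p_x/p_y = 7/7 = 1.
So (y − 5)/(x − 3) = 1, i.e. (y − 5) = (x − 3).
Rewrite the budget in excess-of-subsistence terms: 7·(x − 3) + 7·(y − 5) = 168 − 7·3 − 7·5 = 112.
Substituting, 14·(x − 3) = 112, so x − 3 = 8 and x* = 11.
Then y − 5 = 8, so y* = 13.

x* = 11, y* = 13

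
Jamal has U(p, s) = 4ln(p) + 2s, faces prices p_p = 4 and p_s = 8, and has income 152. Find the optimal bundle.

p* = 4, s* = 17

MU_p = 4/p, MU_s = 2.
MRS = 4/p ÷ 2.
Tangency: set MRS = p_p/p_s = 4/8 = 0.5.
MRS depends only on p: 2/p = 0.5 ⇒ p* = 2/0.5 = 4.
From the budget, 8·s = 152 − 4·4 = 136, so s* = 17.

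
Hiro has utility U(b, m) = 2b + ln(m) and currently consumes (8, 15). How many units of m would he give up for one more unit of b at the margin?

MRS = 30

MU_b = 2, MU_m = 1/m.
MRS = 2 ÷ (1/m).
At (8, 15): MRS = 30.
That is, one extra unit of b is worth 30 units of m at the margin.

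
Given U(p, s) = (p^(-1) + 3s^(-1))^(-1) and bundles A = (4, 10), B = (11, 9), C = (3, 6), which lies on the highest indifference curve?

Bundle B

Evaluate utility at each bundle:
U(A) = 1.818.
U(B) = 2.357.
U(C) = 1.200.
Highest utility is B, so B ≻ A ≻ C.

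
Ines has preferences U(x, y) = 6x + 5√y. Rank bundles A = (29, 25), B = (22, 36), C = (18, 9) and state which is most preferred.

Bundle A

Evaluate utility at each bundle:
U(A) = 199.000.
U(B) = 162.000.
U(C) = 123.000.
Highest utility is A, so A ≻ B ≻ C.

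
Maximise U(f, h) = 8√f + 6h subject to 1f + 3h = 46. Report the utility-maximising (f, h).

MU_f = 8/(2√f), MU_h = 6.
MRS = 8/(2√f) ÷ 6.
Tangency: set MRS = p_f/p_h = 1/3.
MRS depends only on f: (2/3)/√f = 1/3 ⇒ √f = (2/3)/(1/3) = 2 ⇒ f* = 4.
From the budget, 3·h = 46 − 1·4 = 42, so h* = 14.

f* = 4, h* = 14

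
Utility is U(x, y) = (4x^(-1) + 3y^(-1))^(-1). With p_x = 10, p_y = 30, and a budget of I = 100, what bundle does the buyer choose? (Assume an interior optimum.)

For CES with ρ = -1, MRS = (4/3)·(y/x)^2.
Tangency: set MRS = p_x/p_y = 10/30 = 1/3.
So (y/x)^2 = 0.25; taking the square root, y/x = 0.5, i.e. y = 0.5·x.
Substitute into the budget 10·x + 30·y = 100: 25·x = 100, so x* = 4 and y* = 0.5·4 = 2.

x* = 4, y* = 2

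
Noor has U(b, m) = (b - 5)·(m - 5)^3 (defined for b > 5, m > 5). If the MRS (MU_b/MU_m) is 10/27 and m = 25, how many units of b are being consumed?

b = 23

MU_b = (m−5)^3, MU_m = 3·(b−5)·(m−5)^2.
MRS = (1/3)·(m−5)/(b−5).
Substitute m = 25: MRS = (20/3)/(b − 5). Setting this equal to 10/27 gives b − 5 = (20/3)/(10/27) = 18, so b = 23.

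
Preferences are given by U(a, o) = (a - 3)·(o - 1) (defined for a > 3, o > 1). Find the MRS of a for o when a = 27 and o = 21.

MU_a = (o−1), MU_o = (a−3).
MRS = (o−1)/(a−3).
At (27, 21): MRS = 5/6.
That is, one extra unit of a is worth 5/6 units of o at the margin.

MRS = 5/6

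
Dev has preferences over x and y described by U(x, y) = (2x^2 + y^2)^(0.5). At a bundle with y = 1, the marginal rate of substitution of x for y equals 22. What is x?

For CES with ρ = 2, MRS = (2/1)·(y/x)^(-1).
Setting (2/1)·(1/x)^(-1) = 22 gives (1/x)^(-1) = 11, so 1/x = 1/11 and x = 11.

x = 11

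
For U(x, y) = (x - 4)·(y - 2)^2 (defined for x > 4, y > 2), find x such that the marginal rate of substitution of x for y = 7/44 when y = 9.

MU_x = (y−2)^2, MU_y = 2·(x−4)·(y−2).
MRS = (1/2)·(y−2)/(x−4).
Substitute y = 9: MRS = 3.5/(x − 4). Setting this equal to 7/44 gives x − 4 = 3.5/(7/44) = 22, so x = 26.

x = 26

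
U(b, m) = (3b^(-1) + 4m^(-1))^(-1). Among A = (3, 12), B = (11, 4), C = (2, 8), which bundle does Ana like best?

Evaluate utility at each bundle:
U(A) = 0.750.
U(B) = 0.786.
U(C) = 0.500.
Highest utility is B, so B ≻ A ≻ C.

Bundle B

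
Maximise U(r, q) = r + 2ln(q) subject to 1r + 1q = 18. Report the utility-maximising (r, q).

MU_r = 1, MU_q = 2/q.
MRS = 1 ÷ (2/q).
Tangency: set MRS = p_r/p_q = 1/1 = 1.
MRS depends only on q: 0.5·q = 1 ⇒ q* = 1/0.5 = 2.
From the budget, 1·r = 18 − 1·2 = 16, so r* = 16.

r* = 16, q* = 2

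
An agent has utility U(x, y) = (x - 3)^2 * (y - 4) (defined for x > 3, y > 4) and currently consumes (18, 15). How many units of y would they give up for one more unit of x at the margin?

MRS = 22/15

MU_x = 2·(x−3)·(y−4), MU_y = (x−3)^2.
MRS = (2/1)·(y−4)/(x−3).
At (18, 15): MRS = 22/15.
That is, one extra unit of x is worth 22/15 units of y at the margin.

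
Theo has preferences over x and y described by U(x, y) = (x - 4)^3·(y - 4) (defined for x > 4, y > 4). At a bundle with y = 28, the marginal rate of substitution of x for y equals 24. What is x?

x = 7

MU_x = 3·(x−4)^2·(y−4), MU_y = (x−4)^3.
MRS = (3/1)·(y−4)/(x−4).
Substitute y = 28: MRS = 72/(x − 4). Setting this equal to 24 gives x − 4 = 72/24 = 3, so x = 7.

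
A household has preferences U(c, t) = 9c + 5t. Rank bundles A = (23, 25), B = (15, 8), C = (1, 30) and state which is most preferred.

Bundle A

Evaluate utility at each bundle:
U(A) = 332.
U(B) = 175.
U(C) = 159.
Highest utility is A, so A ≻ B ≻ C.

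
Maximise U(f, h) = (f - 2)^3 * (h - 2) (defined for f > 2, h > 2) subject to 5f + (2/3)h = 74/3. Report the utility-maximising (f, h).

f* = 4, h* = 7

MU_f = 3·(f−2)^2·(h−2), MU_h = (f−2)^3.
MRS = (3/1)·(h−2)/(f−2).
Tangency: set MRS = p_f/p_h = 5/(2/3) = 7.5.
So (3/1)·(h − 2)/(f − 2) = 7.5, i.e. (h − 2) = 2.5·(f − 2).
Rewrite the budget in excess-of-subsistence terms: 5·(f − 2) + (2/3)·(h − 2) = 74/3 − 5·2 − (2/3)·2 = 40/3.
Substituting, (20/3)·(f − 2) = 40/3, so f − 2 = 2 and f* = 4.
Then h − 2 = 2.5·2 = 5, so h* = 7.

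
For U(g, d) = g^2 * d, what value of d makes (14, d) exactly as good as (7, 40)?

d = 10

U(7, 40) = 1960.
Set U(14, d) = 1960 and solve.
With g = 14: 14^2 = 196, so d = 1960/196 = 10.
Check: U(14, 10) = 1960.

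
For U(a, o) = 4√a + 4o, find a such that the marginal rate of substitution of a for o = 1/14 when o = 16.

MU_a = 4/(2√a), MU_o = 4.
MRS = 4/(2√a) ÷ 4.
MRS depends only on a: 0.5/√a = 1/14 ⇒ √a = 0.5/(1/14) = 7 ⇒ a = 49.

a = 49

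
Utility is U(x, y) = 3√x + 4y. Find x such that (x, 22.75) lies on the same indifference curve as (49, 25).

U(49, 25) = 121.
Set U(x, 22.75) = 121 and solve.
With y = 22.75: 3√x = 121 − 4·22.75 = 30, so √x = 10 and x = 100.
Check: U(100, 22.75) = 121.

x = 100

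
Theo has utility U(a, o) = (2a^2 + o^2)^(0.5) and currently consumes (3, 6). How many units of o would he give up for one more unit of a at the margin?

For CES with ρ = 2, MRS = (2/1)·(o/a)^(-1).
At (3, 6): MRS = 1.
So at (3, 6) the consumer would give up 1 units of o for one more unit of a.

MRS = 1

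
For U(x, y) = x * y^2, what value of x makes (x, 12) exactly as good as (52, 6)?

x = 13

U(52, 6) = 1872.
Set U(x, 12) = 1872 and solve.
With y = 12: 12^2 = 144, so x = 1872/144 = 13.
Check: U(13, 12) = 1872.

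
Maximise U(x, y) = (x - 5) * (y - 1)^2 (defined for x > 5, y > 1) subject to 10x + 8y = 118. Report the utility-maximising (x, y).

MU_x = (y−1)^2, MU_y = 2·(x−5)·(y−1).
MRS = (1/2)·(y−1)/(x−5).
Tangency: set MRS = p_x/p_y = 10/8 = 1.25.
So (1/2)·(y − 1)/(x − 5) = 1.25, i.e. (y − 1) = 2.5·(x − 5).
Rewrite the budget in excess-of-subsistence terms: 10·(x − 5) + 8·(y − 1) = 118 − 10·5 − 8·1 = 60.
Substituting, 30·(x − 5) = 60, so x − 5 = 2 and x* = 7.
Then y − 1 = 2.5·2 = 5, so y* = 6.

x* = 7, y* = 6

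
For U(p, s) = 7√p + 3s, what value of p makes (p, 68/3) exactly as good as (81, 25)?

p = 100

U(81, 25) = 138.
Set U(p, 68/3) = 138 and solve.
With s = 68/3: 7√p = 138 − 3·68/3 = 70, so √p = 10 and p = 100.
Check: U(100, 68/3) = 138.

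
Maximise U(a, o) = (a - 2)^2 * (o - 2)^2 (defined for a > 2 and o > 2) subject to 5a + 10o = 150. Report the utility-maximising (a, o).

a* = 14, o* = 8

MU_a = 2·(a−2)·(o−2)^2, MU_o = 2·(a−2)^2·(o−2).
MRS = (o−2)/(a−2).
Tangency: set MRS = p_a/p_o = 5/10 = 0.5.
So (o − 2)/(a − 2) = 0.5, i.e. (o − 2) = 0.5·(a − 2).
Rewrite the budget in excess-of-subsistence terms: 5·(a − 2) + 10·(o − 2) = 150 − 5·2 − 10·2 = 120.
Substituting, 10·(a − 2) = 120, so a − 2 = 12 and a* = 14.
Then o − 2 = 0.5·12 = 6, so o* = 8.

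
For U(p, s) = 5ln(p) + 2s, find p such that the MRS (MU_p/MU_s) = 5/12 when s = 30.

p = 6

MU_p = 5/p, MU_s = 2.
MRS = 5/p ÷ 2.
MRS depends only on p: 2.5/p = 5/12 ⇒ p = 2.5/(5/12) = 6.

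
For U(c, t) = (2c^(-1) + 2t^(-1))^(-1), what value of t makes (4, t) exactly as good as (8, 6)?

U depends on (c, t) only through S = 2c^(-1) + 2t^(-1), so equal utility means equal S. At (8, 6): S = 7/12.
With c = 4: 2·4^(-1) = 0.5, so 2t^(-1) = 7/12 − 0.5 = 1/12, i.e. t^(-1) = 1/24.
Hence t = 1/(1/24) = 24.
Check: U(4, 24) = 1.7143.

t = 24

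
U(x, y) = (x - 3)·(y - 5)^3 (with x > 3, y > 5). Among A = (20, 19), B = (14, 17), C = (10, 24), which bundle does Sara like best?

Evaluate utility at each bundle:
U(A) = 46648.
U(B) = 19008.
U(C) = 48013.
Highest utility is C, so C ≻ A ≻ B.

Bundle C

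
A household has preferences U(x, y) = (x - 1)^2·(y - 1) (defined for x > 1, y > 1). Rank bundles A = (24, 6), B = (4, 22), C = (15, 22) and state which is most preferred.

Bundle C

Evaluate utility at each bundle:
U(A) = 2645.
U(B) = 189.
U(C) = 4116.
Highest utility is C, so C ≻ A ≻ B.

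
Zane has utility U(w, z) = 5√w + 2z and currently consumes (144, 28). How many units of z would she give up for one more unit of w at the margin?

MRS = 5/48

MU_w = 5/(2√w), MU_z = 2.
MRS = 5/(2√w) ÷ 2.
At (144, 28): MRS = 5/48.
That is, one extra unit of w is worth 5/48 units of z at the margin.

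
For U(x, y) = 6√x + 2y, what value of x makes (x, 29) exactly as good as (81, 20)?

x = 36

U(81, 20) = 94.
Set U(x, 29) = 94 and solve.
With y = 29: 6√x = 94 − 2·29 = 36, so √x = 6 and x = 36.
Check: U(36, 29) = 94.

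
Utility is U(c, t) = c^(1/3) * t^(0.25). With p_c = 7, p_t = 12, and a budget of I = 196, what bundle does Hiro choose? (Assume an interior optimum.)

MU_c = 1/3·c^(-2/3)·t^(0.25) and MU_t = 0.25·c^(1/3)·t^(-0.75).
MRS = MU_c/MU_t = (4/3)·t/c.
Tangency: set MRS = p_c/p_t = 7/12.
So (4/3)·t/c = 7/12, i.e. t = (7/16)·c.
Substitute into the budget 7·c + 12·t = 196: 12.25·c = 196, so c* = 16.
Then t* = (7/16)·16 = 7.

c* = 16, t* = 7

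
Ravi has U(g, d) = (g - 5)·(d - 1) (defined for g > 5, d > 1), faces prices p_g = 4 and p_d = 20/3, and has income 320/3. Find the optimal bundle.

g* = 15, d* = 7

MU_g = (d−1), MU_d = (g−5).
MRS = (d−1)/(g−5).
Tangency: set MRS = p_g/p_d = 4/(20/3) = 0.6.
So (d − 1)/(g − 5) = 0.6, i.e. (d − 1) = 0.6·(g − 5).
Rewrite the budget in excess-of-subsistence terms: 4·(g − 5) + (20/3)·(d − 1) = 320/3 − 4·5 − (20/3)·1 = 80.
Substituting, 8·(g − 5) = 80, so g − 5 = 10 and g* = 15.
Then d − 1 = 0.6·10 = 6, so d* = 7.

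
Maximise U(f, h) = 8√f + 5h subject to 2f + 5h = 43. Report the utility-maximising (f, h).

MU_f = 8/(2√f), MU_h = 5.
MRS = 8/(2√f) ÷ 5.
Tangency: set MRS = p_f/p_h = 2/5 = 0.4.
MRS depends only on f: 0.8/√f = 0.4 ⇒ √f = 0.8/0.4 = 2 ⇒ f* = 4.
From the budget, 5·h = 43 − 2·4 = 35, so h* = 7.

f* = 4, h* = 7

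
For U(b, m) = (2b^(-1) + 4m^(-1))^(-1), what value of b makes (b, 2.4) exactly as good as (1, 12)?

b = 3

U depends on (b, m) only through S = 2b^(-1) + 4m^(-1), so equal utility means equal S. At (1, 12): S = 7/3.
With m = 2.4: 4·2.4^(-1) = 5/3, so 2b^(-1) = 7/3 − 5/3 = 2/3, i.e. b^(-1) = 1/3.
Hence b = 1/(1/3) = 3.
Check: U(3, 2.4) = 0.4286.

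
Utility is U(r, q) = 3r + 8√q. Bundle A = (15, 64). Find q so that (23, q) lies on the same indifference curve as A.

q = 25

U(15, 64) = 109.
Set U(23, q) = 109 and solve.
With r = 23: 8√q = 109 − 3·23 = 40, so √q = 5 and q = 25.
Check: U(23, 25) = 109.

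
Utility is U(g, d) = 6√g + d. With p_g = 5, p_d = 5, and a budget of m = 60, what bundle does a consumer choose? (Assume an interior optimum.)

MU_g = 6/(2√g), MU_d = 1.
MRS = 6/(2√g) ÷ 1.
Tangency: set MRS = p_g/p_d = 5/5 = 1.
MRS depends only on g: 3/√g = 1 ⇒ √g = 3/1 = 3 ⇒ g* = 9.
From the budget, 5·d = 60 − 5·9 = 15, so d* = 3.

g* = 9, d* = 3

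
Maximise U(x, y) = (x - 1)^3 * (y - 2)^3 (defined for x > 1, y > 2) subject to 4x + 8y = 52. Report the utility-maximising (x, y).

MU_x = 3·(x−1)^2·(y−2)^3, MU_y = 3·(x−1)^3·(y−2)^2.
MRS = (y−2)/(x−1).
Tangency: set MRS = p_x/p_y = 4/8 = 0.5.
So (y − 2)/(x − 1) = 0.5, i.e. (y − 2) = 0.5·(x − 1).
Rewrite the budget in excess-of-subsistence terms: 4·(x − 1) + 8·(y − 2) = 52 − 4·1 − 8·2 = 32.
Substituting, 8·(x − 1) = 32, so x − 1 = 4 and x* = 5.
Then y − 2 = 0.5·4 = 2, so y* = 4.

x* = 5, y* = 4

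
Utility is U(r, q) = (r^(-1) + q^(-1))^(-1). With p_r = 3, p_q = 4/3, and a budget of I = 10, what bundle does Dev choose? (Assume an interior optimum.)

r* = 2, q* = 3

For CES with ρ = -1, MRS = (q/r)^2.
Tangency: set MRS = p_r/p_q = 3/(4/3) = 2.25.
So (q/r)^2 = 2.25; taking the square root, q/r = 1.5, i.e. q = 1.5·r.
Substitute into the budget 3·r + (4/3)·q = 10: 5·r = 10, so r* = 2 and q* = 1.5·2 = 3.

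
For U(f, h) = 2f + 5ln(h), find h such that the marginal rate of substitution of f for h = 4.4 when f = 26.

MU_f = 2, MU_h = 5/h.
MRS = 2 ÷ (5/h).
MRS depends only on h: 0.4·h = 4.4 ⇒ h = 4.4/0.4 = 11.

h = 11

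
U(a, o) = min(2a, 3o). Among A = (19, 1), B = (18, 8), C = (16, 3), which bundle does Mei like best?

Evaluate utility at each bundle:
U(A) = 3.
U(B) = 24.
U(C) = 9.
Highest utility is B, so B ≻ C ≻ A.

Bundle B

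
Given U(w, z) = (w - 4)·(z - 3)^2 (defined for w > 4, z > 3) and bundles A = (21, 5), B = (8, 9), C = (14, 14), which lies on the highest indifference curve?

Bundle C

Evaluate utility at each bundle:
U(A) = 68.
U(B) = 144.
U(C) = 1210.
Highest utility is C, so C ≻ B ≻ A.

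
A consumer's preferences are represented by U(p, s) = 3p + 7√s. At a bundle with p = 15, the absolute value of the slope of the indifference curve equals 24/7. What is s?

MU_p = 3, MU_s = 7/(2√s).
MRS = 3 ÷ (7/(2√s)).
MRS depends only on s: (6/7)·√s = 24/7 ⇒ √s = (24/7)/(6/7) = 4 ⇒ s = 16.

s = 16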